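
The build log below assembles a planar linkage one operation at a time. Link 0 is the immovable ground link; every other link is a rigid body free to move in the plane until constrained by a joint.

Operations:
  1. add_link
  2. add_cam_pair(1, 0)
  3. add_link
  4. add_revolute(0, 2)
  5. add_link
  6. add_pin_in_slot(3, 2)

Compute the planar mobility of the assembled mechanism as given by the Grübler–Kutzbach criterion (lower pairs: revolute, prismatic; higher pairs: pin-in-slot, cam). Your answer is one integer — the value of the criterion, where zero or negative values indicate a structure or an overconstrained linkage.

M = 5

(L,J1,J2)=(1,0,0); link0 fixed
link1: (2,0,0)
C 1-0 [J2]: (2,0,1)
link2: (3,0,1)
R 0-2 [J1]: (3,1,1)
link3: (4,1,1)
PS 3-2 [J2]: (4,1,2)
Grübler: 3·3 − 2·1 − 2 = 5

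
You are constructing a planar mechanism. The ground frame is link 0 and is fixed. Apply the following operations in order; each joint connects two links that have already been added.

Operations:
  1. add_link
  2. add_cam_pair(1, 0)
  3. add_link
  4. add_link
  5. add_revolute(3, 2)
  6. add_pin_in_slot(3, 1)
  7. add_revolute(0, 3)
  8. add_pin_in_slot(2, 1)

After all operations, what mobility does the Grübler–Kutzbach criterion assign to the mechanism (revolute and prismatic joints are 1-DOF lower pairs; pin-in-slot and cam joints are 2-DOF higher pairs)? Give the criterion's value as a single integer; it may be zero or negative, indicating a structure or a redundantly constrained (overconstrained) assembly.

M = 2

link 0 = ground. State L|J1|J2 = 1|0|0
+link1  2|0|0
C(1,0) f=2→J2  2|0|1
+link2  3|0|1
+link3  4|0|1
R(3,2) f=1→J1  4|1|1
PS(3,1) f=2→J2  4|1|2
R(0,3) f=1→J1  4|2|2
PS(2,1) f=2→J2  4|2|3
M = 3(4−1)−2·2−3 = 9−4−3 = 2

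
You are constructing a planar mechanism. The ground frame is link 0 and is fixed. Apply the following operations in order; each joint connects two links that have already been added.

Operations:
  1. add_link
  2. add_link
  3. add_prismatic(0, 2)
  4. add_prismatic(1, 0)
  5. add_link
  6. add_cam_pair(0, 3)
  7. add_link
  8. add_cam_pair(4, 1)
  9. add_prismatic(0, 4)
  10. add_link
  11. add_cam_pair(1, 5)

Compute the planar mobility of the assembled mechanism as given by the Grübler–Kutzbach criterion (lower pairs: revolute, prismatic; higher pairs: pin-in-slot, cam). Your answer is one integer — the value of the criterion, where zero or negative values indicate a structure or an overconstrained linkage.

(L,J1,J2)=(1,0,0); link0 fixed
link1: (2,0,0)
link2: (3,0,0)
P 0-2 [J1]: (3,1,0)
P 1-0 [J1]: (3,2,0)
link3: (4,2,0)
C 0-3 [J2]: (4,2,1)
link4: (5,2,1)
C 4-1 [J2]: (5,2,2)
P 0-4 [J1]: (5,3,2)
link5: (6,3,2)
C 1-5 [J2]: (6,3,3)
Grübler: 3·5 − 2·3 − 3 = 6

M = 6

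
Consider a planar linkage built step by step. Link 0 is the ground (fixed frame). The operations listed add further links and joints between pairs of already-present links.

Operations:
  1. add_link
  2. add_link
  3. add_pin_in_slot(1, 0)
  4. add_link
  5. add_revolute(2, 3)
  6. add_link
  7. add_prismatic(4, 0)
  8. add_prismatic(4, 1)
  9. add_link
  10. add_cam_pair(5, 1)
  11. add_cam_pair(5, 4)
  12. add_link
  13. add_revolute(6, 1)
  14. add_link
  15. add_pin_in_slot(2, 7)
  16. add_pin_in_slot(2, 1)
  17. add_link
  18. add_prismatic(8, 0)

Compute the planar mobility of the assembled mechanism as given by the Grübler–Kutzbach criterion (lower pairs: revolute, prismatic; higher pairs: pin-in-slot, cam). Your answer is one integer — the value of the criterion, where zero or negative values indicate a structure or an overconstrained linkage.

L=1 J1=0 J2=0
add link → L=2 J1=0 J2=0
add link → L=3 J1=0 J2=0
PS@1,0 dof=2 J2 → L=3 J1=0 J2=1
add link → L=4 J1=0 J2=1
R@2,3 dof=1 J1 → L=4 J1=1 J2=1
add link → L=5 J1=1 J2=1
P@4,0 dof=1 J1 → L=5 J1=2 J2=1
P@4,1 dof=1 J1 → L=5 J1=3 J2=1
add link → L=6 J1=3 J2=1
C@5,1 dof=2 J2 → L=6 J1=3 J2=2
C@5,4 dof=2 J2 → L=6 J1=3 J2=3
add link → L=7 J1=3 J2=3
R@6,1 dof=1 J1 → L=7 J1=4 J2=3
add link → L=8 J1=4 J2=3
PS@2,7 dof=2 J2 → L=8 J1=4 J2=4
PS@2,1 dof=2 J2 → L=8 J1=4 J2=5
add link → L=9 J1=4 J2=5
P@8,0 dof=1 J1 → L=9 J1=5 J2=5
M=3(L−1)−2J1−J2=3·8−2·5−5=9

M = 9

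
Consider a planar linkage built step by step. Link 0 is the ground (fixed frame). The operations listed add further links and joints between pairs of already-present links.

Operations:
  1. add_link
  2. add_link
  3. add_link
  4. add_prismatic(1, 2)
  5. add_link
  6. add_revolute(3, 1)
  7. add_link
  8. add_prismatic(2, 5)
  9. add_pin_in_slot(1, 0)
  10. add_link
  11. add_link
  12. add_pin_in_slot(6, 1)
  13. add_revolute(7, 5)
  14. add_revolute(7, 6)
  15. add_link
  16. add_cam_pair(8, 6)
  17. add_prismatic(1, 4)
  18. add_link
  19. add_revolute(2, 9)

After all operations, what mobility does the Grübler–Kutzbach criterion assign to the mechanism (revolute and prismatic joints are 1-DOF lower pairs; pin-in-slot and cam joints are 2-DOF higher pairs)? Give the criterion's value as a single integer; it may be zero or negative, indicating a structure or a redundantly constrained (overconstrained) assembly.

M = 10

ground; <1,0,0>
#1 <2,0,0>
#2 <3,0,0>
#3 <4,0,0>
P:1↔2 J1 <4,1,0>
#4 <5,1,0>
R:3↔1 J1 <5,2,0>
#5 <6,2,0>
P:2↔5 J1 <6,3,0>
PS:1↔0 J2 <6,3,1>
#6 <7,3,1>
#7 <8,3,1>
PS:6↔1 J2 <8,3,2>
R:7↔5 J1 <8,4,2>
R:7↔6 J1 <8,5,2>
#8 <9,5,2>
C:8↔6 J2 <9,5,3>
P:1↔4 J1 <9,6,3>
#9 <10,6,3>
R:2↔9 J1 <10,7,3>
3×9 − 2×7 − 1×3 = 10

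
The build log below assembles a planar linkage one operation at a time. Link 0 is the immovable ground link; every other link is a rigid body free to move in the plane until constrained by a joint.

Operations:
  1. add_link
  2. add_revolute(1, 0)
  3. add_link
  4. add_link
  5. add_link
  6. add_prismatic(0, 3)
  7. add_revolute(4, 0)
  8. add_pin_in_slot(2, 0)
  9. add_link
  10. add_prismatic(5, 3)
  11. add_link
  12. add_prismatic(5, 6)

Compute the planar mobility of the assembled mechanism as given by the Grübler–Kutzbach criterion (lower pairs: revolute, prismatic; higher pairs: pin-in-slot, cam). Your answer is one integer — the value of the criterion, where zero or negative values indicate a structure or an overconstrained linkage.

L=1 J1=0 J2=0
add link → L=2 J1=0 J2=0
R@1,0 dof=1 J1 → L=2 J1=1 J2=0
add link → L=3 J1=1 J2=0
add link → L=4 J1=1 J2=0
add link → L=5 J1=1 J2=0
P@0,3 dof=1 J1 → L=5 J1=2 J2=0
R@4,0 dof=1 J1 → L=5 J1=3 J2=0
PS@2,0 dof=2 J2 → L=5 J1=3 J2=1
add link → L=6 J1=3 J2=1
P@5,3 dof=1 J1 → L=6 J1=4 J2=1
add link → L=7 J1=4 J2=1
P@5,6 dof=1 J1 → L=7 J1=5 J2=1
M=3(L−1)−2J1−J2=3·6−2·5−1=7

M = 7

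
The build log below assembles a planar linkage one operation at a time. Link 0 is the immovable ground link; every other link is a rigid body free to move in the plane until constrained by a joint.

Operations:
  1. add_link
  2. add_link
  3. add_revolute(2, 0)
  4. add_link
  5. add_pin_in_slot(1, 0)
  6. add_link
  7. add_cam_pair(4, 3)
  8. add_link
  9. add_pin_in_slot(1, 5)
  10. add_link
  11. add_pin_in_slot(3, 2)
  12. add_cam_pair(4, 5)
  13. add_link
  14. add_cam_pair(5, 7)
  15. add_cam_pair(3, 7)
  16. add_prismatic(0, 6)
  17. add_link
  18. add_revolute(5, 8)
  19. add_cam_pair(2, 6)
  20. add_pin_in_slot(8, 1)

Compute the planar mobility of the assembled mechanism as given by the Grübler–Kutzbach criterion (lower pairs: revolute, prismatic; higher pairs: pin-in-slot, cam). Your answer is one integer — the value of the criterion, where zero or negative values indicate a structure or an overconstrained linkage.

ground; <1,0,0>
#1 <2,0,0>
#2 <3,0,0>
R:2↔0 J1 <3,1,0>
#3 <4,1,0>
PS:1↔0 J2 <4,1,1>
#4 <5,1,1>
C:4↔3 J2 <5,1,2>
#5 <6,1,2>
PS:1↔5 J2 <6,1,3>
#6 <7,1,3>
PS:3↔2 J2 <7,1,4>
C:4↔5 J2 <7,1,5>
#7 <8,1,5>
C:5↔7 J2 <8,1,6>
C:3↔7 J2 <8,1,7>
P:0↔6 J1 <8,2,7>
#8 <9,2,7>
R:5↔8 J1 <9,3,7>
C:2↔6 J2 <9,3,8>
PS:8↔1 J2 <9,3,9>
3×8 − 2×3 − 1×9 = 9

M = 9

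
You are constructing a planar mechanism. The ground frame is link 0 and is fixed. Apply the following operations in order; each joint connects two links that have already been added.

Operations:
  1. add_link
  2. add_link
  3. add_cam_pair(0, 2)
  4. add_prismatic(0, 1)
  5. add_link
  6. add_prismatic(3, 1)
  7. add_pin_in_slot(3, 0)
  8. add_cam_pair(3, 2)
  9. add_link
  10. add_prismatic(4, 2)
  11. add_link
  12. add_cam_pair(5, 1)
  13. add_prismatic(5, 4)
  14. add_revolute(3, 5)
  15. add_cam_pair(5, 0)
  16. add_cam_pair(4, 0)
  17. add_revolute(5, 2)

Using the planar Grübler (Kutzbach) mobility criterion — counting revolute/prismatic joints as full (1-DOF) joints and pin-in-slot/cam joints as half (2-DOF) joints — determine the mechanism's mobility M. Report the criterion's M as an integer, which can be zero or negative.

M = -3

[1;0;0] (link 0 is ground)
L+ [2;0;0]
L+ [3;0;0]
C(0,2)∈J2 [3;0;1]
P(0,1)∈J1 [3;1;1]
L+ [4;1;1]
P(3,1)∈J1 [4;2;1]
PS(3,0)∈J2 [4;2;2]
C(3,2)∈J2 [4;2;3]
L+ [5;2;3]
P(4,2)∈J1 [5;3;3]
L+ [6;3;3]
C(5,1)∈J2 [6;3;4]
P(5,4)∈J1 [6;4;4]
R(3,5)∈J1 [6;5;4]
C(5,0)∈J2 [6;5;5]
C(4,0)∈J2 [6;5;6]
R(5,2)∈J1 [6;6;6]
mobility = 15 − 12 − 6 = -3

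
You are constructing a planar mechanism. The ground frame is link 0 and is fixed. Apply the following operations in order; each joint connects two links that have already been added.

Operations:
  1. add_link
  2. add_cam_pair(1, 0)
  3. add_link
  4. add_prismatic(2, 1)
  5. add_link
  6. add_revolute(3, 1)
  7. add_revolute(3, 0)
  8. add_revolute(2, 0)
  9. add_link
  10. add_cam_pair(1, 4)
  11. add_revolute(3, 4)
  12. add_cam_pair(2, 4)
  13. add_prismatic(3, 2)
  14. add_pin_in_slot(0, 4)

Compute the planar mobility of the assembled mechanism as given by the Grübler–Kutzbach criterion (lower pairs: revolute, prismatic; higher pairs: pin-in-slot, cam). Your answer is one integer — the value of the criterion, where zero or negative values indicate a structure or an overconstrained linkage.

L=1 J1=0 J2=0
add link → L=2 J1=0 J2=0
C@1,0 dof=2 J2 → L=2 J1=0 J2=1
add link → L=3 J1=0 J2=1
P@2,1 dof=1 J1 → L=3 J1=1 J2=1
add link → L=4 J1=1 J2=1
R@3,1 dof=1 J1 → L=4 J1=2 J2=1
R@3,0 dof=1 J1 → L=4 J1=3 J2=1
R@2,0 dof=1 J1 → L=4 J1=4 J2=1
add link → L=5 J1=4 J2=1
C@1,4 dof=2 J2 → L=5 J1=4 J2=2
R@3,4 dof=1 J1 → L=5 J1=5 J2=2
C@2,4 dof=2 J2 → L=5 J1=5 J2=3
P@3,2 dof=1 J1 → L=5 J1=6 J2=3
PS@0,4 dof=2 J2 → L=5 J1=6 J2=4
M=3(L−1)−2J1−J2=3·4−2·6−4=-4

M = -4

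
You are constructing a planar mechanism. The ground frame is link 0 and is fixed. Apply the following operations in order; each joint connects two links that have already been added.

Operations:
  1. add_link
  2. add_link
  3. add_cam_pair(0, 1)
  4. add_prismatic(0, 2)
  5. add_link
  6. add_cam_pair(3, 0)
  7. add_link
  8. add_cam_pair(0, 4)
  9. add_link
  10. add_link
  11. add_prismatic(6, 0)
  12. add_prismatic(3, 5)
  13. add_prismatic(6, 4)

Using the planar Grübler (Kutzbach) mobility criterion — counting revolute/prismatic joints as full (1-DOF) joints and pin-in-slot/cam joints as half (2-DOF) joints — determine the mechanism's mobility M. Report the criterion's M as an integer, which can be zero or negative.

M = 7

L=1 J1=0 J2=0
add link → L=2 J1=0 J2=0
add link → L=3 J1=0 J2=0
C@0,1 dof=2 J2 → L=3 J1=0 J2=1
P@0,2 dof=1 J1 → L=3 J1=1 J2=1
add link → L=4 J1=1 J2=1
C@3,0 dof=2 J2 → L=4 J1=1 J2=2
add link → L=5 J1=1 J2=2
C@0,4 dof=2 J2 → L=5 J1=1 J2=3
add link → L=6 J1=1 J2=3
add link → L=7 J1=1 J2=3
P@6,0 dof=1 J1 → L=7 J1=2 J2=3
P@3,5 dof=1 J1 → L=7 J1=3 J2=3
P@6,4 dof=1 J1 → L=7 J1=4 J2=3
M=3(L−1)−2J1−J2=3·6−2·4−3=7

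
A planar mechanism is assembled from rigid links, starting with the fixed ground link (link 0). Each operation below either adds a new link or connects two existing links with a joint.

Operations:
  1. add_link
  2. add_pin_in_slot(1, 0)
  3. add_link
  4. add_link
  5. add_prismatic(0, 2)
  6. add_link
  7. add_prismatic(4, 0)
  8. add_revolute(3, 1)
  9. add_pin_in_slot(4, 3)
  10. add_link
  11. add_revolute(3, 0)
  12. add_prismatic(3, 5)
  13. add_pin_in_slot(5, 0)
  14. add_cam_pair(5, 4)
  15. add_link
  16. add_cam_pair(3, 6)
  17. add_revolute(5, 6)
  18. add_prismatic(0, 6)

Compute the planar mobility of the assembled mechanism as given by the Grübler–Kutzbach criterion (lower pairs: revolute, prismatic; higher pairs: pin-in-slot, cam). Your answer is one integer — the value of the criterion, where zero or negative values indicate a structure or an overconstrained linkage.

M = -1

[1;0;0] (link 0 is ground)
L+ [2;0;0]
PS(1,0)∈J2 [2;0;1]
L+ [3;0;1]
L+ [4;0;1]
P(0,2)∈J1 [4;1;1]
L+ [5;1;1]
P(4,0)∈J1 [5;2;1]
R(3,1)∈J1 [5;3;1]
PS(4,3)∈J2 [5;3;2]
L+ [6;3;2]
R(3,0)∈J1 [6;4;2]
P(3,5)∈J1 [6;5;2]
PS(5,0)∈J2 [6;5;3]
C(5,4)∈J2 [6;5;4]
L+ [7;5;4]
C(3,6)∈J2 [7;5;5]
R(5,6)∈J1 [7;6;5]
P(0,6)∈J1 [7;7;5]
mobility = 18 − 14 − 5 = -1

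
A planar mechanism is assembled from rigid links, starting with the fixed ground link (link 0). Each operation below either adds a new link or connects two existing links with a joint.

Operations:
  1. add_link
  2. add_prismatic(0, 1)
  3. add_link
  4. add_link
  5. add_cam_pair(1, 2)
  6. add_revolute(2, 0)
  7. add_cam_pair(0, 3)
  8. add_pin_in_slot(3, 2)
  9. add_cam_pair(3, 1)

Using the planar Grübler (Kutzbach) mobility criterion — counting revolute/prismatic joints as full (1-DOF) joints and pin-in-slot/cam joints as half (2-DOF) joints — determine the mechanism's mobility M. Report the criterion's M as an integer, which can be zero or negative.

[1;0;0] (link 0 is ground)
L+ [2;0;0]
P(0,1)∈J1 [2;1;0]
L+ [3;1;0]
L+ [4;1;0]
C(1,2)∈J2 [4;1;1]
R(2,0)∈J1 [4;2;1]
C(0,3)∈J2 [4;2;2]
PS(3,2)∈J2 [4;2;3]
C(3,1)∈J2 [4;2;4]
mobility = 9 − 4 − 4 = 1

M = 1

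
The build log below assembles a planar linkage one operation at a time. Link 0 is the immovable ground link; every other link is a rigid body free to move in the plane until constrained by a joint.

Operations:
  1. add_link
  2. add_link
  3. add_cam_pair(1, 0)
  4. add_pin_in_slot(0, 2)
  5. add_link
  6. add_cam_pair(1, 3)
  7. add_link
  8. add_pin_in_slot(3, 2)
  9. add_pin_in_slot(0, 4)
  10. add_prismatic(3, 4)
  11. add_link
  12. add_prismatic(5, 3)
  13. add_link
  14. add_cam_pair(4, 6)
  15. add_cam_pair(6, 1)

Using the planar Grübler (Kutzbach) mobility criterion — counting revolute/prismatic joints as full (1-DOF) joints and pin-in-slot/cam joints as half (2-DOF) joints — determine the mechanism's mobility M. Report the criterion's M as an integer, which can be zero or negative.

ground; <1,0,0>
#1 <2,0,0>
#2 <3,0,0>
C:1↔0 J2 <3,0,1>
PS:0↔2 J2 <3,0,2>
#3 <4,0,2>
C:1↔3 J2 <4,0,3>
#4 <5,0,3>
PS:3↔2 J2 <5,0,4>
PS:0↔4 J2 <5,0,5>
P:3↔4 J1 <5,1,5>
#5 <6,1,5>
P:5↔3 J1 <6,2,5>
#6 <7,2,5>
C:4↔6 J2 <7,2,6>
C:6↔1 J2 <7,2,7>
3×6 − 2×2 − 1×7 = 7

M = 7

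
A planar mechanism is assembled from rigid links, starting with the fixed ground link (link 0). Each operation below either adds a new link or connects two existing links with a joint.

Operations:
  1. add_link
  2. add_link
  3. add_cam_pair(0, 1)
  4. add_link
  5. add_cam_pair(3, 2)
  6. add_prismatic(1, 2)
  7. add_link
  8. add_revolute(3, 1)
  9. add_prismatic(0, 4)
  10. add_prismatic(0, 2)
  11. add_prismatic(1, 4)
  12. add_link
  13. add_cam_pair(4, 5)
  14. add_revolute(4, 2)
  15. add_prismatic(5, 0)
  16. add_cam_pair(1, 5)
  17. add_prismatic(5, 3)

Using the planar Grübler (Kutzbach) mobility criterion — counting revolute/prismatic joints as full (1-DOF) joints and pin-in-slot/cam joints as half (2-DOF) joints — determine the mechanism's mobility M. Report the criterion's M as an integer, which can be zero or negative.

M = -5

ground; <1,0,0>
#1 <2,0,0>
#2 <3,0,0>
C:0↔1 J2 <3,0,1>
#3 <4,0,1>
C:3↔2 J2 <4,0,2>
P:1↔2 J1 <4,1,2>
#4 <5,1,2>
R:3↔1 J1 <5,2,2>
P:0↔4 J1 <5,3,2>
P:0↔2 J1 <5,4,2>
P:1↔4 J1 <5,5,2>
#5 <6,5,2>
C:4↔5 J2 <6,5,3>
R:4↔2 J1 <6,6,3>
P:5↔0 J1 <6,7,3>
C:1↔5 J2 <6,7,4>
P:5↔3 J1 <6,8,4>
3×5 − 2×8 − 1×4 = -5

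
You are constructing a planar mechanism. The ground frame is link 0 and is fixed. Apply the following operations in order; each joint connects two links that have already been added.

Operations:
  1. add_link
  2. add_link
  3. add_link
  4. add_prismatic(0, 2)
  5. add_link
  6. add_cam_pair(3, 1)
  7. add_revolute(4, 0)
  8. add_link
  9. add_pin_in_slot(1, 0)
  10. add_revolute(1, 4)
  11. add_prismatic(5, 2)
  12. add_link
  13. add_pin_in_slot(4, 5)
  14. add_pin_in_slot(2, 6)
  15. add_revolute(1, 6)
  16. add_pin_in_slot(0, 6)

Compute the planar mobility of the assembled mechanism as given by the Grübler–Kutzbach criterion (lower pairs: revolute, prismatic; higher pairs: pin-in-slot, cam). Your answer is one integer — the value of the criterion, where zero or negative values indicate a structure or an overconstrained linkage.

link 0 = ground. State L|J1|J2 = 1|0|0
+link1  2|0|0
+link2  3|0|0
+link3  4|0|0
P(0,2) f=1→J1  4|1|0
+link4  5|1|0
C(3,1) f=2→J2  5|1|1
R(4,0) f=1→J1  5|2|1
+link5  6|2|1
PS(1,0) f=2→J2  6|2|2
R(1,4) f=1→J1  6|3|2
P(5,2) f=1→J1  6|4|2
+link6  7|4|2
PS(4,5) f=2→J2  7|4|3
PS(2,6) f=2→J2  7|4|4
R(1,6) f=1→J1  7|5|4
PS(0,6) f=2→J2  7|5|5
M = 3(7−1)−2·5−5 = 18−10−5 = 3

M = 3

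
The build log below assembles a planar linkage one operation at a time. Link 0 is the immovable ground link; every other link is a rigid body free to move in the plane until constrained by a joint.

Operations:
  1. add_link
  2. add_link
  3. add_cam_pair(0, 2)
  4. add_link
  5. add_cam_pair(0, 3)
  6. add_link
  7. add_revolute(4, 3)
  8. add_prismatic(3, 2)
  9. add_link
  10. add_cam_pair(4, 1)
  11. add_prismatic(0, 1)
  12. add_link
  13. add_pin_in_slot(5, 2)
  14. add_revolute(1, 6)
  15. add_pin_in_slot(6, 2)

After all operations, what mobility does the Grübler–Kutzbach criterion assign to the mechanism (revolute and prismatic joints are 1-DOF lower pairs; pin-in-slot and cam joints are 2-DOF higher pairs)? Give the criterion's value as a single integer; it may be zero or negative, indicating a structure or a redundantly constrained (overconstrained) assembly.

M = 5

[1;0;0] (link 0 is ground)
L+ [2;0;0]
L+ [3;0;0]
C(0,2)∈J2 [3;0;1]
L+ [4;0;1]
C(0,3)∈J2 [4;0;2]
L+ [5;0;2]
R(4,3)∈J1 [5;1;2]
P(3,2)∈J1 [5;2;2]
L+ [6;2;2]
C(4,1)∈J2 [6;2;3]
P(0,1)∈J1 [6;3;3]
L+ [7;3;3]
PS(5,2)∈J2 [7;3;4]
R(1,6)∈J1 [7;4;4]
PS(6,2)∈J2 [7;4;5]
mobility = 18 − 8 − 5 = 5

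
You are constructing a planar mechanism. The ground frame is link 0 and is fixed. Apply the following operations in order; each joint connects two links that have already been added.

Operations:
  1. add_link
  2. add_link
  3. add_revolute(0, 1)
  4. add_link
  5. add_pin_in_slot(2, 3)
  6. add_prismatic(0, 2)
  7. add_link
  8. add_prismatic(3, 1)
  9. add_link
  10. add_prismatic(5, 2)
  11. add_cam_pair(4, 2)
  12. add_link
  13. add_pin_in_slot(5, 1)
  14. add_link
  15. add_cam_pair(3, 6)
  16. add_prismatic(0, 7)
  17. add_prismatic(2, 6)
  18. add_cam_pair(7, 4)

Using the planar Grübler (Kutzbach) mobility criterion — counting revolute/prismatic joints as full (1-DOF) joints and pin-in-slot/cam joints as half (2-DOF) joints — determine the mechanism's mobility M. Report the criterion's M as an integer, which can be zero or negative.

M = 4

ground; <1,0,0>
#1 <2,0,0>
#2 <3,0,0>
R:0↔1 J1 <3,1,0>
#3 <4,1,0>
PS:2↔3 J2 <4,1,1>
P:0↔2 J1 <4,2,1>
#4 <5,2,1>
P:3↔1 J1 <5,3,1>
#5 <6,3,1>
P:5↔2 J1 <6,4,1>
C:4↔2 J2 <6,4,2>
#6 <7,4,2>
PS:5↔1 J2 <7,4,3>
#7 <8,4,3>
C:3↔6 J2 <8,4,4>
P:0↔7 J1 <8,5,4>
P:2↔6 J1 <8,6,4>
C:7↔4 J2 <8,6,5>
3×7 − 2×6 − 1×5 = 4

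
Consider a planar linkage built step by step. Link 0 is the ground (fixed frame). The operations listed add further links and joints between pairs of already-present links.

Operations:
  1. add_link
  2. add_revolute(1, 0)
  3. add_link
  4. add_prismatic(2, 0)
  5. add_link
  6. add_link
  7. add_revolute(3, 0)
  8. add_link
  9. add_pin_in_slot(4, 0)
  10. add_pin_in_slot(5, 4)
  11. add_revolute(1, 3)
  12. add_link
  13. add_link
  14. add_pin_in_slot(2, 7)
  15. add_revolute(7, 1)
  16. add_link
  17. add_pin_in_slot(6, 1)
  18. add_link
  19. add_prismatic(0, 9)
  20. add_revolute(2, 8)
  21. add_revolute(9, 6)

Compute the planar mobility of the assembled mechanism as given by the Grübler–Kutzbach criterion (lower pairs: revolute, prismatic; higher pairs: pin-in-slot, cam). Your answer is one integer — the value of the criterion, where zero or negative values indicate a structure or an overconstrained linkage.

M = 7

[1;0;0] (link 0 is ground)
L+ [2;0;0]
R(1,0)∈J1 [2;1;0]
L+ [3;1;0]
P(2,0)∈J1 [3;2;0]
L+ [4;2;0]
L+ [5;2;0]
R(3,0)∈J1 [5;3;0]
L+ [6;3;0]
PS(4,0)∈J2 [6;3;1]
PS(5,4)∈J2 [6;3;2]
R(1,3)∈J1 [6;4;2]
L+ [7;4;2]
L+ [8;4;2]
PS(2,7)∈J2 [8;4;3]
R(7,1)∈J1 [8;5;3]
L+ [9;5;3]
PS(6,1)∈J2 [9;5;4]
L+ [10;5;4]
P(0,9)∈J1 [10;6;4]
R(2,8)∈J1 [10;7;4]
R(9,6)∈J1 [10;8;4]
mobility = 27 − 16 − 4 = 7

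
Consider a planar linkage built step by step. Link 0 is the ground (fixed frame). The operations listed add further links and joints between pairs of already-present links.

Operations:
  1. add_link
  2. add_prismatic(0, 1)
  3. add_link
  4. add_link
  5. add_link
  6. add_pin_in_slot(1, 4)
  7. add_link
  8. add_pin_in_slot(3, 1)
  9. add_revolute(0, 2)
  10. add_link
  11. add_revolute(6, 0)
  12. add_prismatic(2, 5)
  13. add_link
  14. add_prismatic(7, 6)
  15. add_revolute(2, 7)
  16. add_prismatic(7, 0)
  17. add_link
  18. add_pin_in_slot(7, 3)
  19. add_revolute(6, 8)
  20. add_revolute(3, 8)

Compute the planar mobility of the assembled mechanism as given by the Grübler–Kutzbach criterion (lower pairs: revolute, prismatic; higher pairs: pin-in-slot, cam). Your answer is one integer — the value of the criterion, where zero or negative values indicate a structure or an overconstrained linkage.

ground; <1,0,0>
#1 <2,0,0>
P:0↔1 J1 <2,1,0>
#2 <3,1,0>
#3 <4,1,0>
#4 <5,1,0>
PS:1↔4 J2 <5,1,1>
#5 <6,1,1>
PS:3↔1 J2 <6,1,2>
R:0↔2 J1 <6,2,2>
#6 <7,2,2>
R:6↔0 J1 <7,3,2>
P:2↔5 J1 <7,4,2>
#7 <8,4,2>
P:7↔6 J1 <8,5,2>
R:2↔7 J1 <8,6,2>
P:7↔0 J1 <8,7,2>
#8 <9,7,2>
PS:7↔3 J2 <9,7,3>
R:6↔8 J1 <9,8,3>
R:3↔8 J1 <9,9,3>
3×8 − 2×9 − 1×3 = 3

M = 3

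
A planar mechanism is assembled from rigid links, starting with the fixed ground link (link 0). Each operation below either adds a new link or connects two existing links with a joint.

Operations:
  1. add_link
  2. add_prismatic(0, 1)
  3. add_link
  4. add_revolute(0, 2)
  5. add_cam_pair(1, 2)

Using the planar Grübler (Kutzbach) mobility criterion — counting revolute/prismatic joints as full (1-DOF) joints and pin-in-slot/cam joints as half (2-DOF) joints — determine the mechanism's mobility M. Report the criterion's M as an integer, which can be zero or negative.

link 0 = ground. State L|J1|J2 = 1|0|0
+link1  2|0|0
P(0,1) f=1→J1  2|1|0
+link2  3|1|0
R(0,2) f=1→J1  3|2|0
C(1,2) f=2→J2  3|2|1
M = 3(3−1)−2·2−1 = 6−4−1 = 1

M = 1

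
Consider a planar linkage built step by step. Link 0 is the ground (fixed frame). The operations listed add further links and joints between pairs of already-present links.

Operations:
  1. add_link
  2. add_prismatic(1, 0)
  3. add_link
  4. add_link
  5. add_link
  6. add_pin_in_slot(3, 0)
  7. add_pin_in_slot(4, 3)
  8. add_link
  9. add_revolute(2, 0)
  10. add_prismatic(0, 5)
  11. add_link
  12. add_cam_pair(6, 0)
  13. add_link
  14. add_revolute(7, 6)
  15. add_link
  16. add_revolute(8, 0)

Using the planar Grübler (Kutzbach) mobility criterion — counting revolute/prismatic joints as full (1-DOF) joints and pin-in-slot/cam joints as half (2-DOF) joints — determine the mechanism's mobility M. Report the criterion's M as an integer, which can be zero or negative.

L=1 J1=0 J2=0
add link → L=2 J1=0 J2=0
P@1,0 dof=1 J1 → L=2 J1=1 J2=0
add link → L=3 J1=1 J2=0
add link → L=4 J1=1 J2=0
add link → L=5 J1=1 J2=0
PS@3,0 dof=2 J2 → L=5 J1=1 J2=1
PS@4,3 dof=2 J2 → L=5 J1=1 J2=2
add link → L=6 J1=1 J2=2
R@2,0 dof=1 J1 → L=6 J1=2 J2=2
P@0,5 dof=1 J1 → L=6 J1=3 J2=2
add link → L=7 J1=3 J2=2
C@6,0 dof=2 J2 → L=7 J1=3 J2=3
add link → L=8 J1=3 J2=3
R@7,6 dof=1 J1 → L=8 J1=4 J2=3
add link → L=9 J1=4 J2=3
R@8,0 dof=1 J1 → L=9 J1=5 J2=3
M=3(L−1)−2J1−J2=3·8−2·5−3=11

M = 11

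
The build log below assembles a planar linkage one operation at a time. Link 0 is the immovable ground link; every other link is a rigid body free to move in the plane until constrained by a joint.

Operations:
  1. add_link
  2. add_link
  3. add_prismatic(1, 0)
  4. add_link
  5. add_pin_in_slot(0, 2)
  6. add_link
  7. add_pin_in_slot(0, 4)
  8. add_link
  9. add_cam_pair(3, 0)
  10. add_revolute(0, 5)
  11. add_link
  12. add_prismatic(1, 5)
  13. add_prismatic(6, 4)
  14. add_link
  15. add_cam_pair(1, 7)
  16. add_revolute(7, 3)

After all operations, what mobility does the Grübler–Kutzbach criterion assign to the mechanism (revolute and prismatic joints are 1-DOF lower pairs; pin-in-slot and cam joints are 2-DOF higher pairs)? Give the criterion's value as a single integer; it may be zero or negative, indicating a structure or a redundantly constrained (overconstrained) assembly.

M = 7

link 0 = ground. State L|J1|J2 = 1|0|0
+link1  2|0|0
+link2  3|0|0
P(1,0) f=1→J1  3|1|0
+link3  4|1|0
PS(0,2) f=2→J2  4|1|1
+link4  5|1|1
PS(0,4) f=2→J2  5|1|2
+link5  6|1|2
C(3,0) f=2→J2  6|1|3
R(0,5) f=1→J1  6|2|3
+link6  7|2|3
P(1,5) f=1→J1  7|3|3
P(6,4) f=1→J1  7|4|3
+link7  8|4|3
C(1,7) f=2→J2  8|4|4
R(7,3) f=1→J1  8|5|4
M = 3(8−1)−2·5−4 = 21−10−4 = 7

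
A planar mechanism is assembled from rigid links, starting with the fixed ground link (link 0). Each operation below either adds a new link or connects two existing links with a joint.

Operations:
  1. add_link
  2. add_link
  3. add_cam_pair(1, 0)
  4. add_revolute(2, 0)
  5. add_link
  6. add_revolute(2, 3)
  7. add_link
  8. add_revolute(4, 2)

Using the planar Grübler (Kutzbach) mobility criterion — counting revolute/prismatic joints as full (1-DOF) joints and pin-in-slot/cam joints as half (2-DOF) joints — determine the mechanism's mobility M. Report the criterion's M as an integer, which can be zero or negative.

M = 5

[1;0;0] (link 0 is ground)
L+ [2;0;0]
L+ [3;0;0]
C(1,0)∈J2 [3;0;1]
R(2,0)∈J1 [3;1;1]
L+ [4;1;1]
R(2,3)∈J1 [4;2;1]
L+ [5;2;1]
R(4,2)∈J1 [5;3;1]
mobility = 12 − 6 − 1 = 5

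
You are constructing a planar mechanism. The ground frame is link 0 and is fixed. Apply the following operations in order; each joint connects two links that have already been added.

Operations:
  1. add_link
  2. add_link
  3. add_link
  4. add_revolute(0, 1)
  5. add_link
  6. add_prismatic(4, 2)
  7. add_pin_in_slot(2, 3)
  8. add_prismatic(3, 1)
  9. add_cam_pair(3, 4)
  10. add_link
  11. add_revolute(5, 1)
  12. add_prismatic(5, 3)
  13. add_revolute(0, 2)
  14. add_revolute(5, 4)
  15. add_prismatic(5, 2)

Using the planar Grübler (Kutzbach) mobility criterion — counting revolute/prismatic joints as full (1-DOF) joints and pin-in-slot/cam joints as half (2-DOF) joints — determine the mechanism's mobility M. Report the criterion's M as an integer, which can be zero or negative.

L=1 J1=0 J2=0
add link → L=2 J1=0 J2=0
add link → L=3 J1=0 J2=0
add link → L=4 J1=0 J2=0
R@0,1 dof=1 J1 → L=4 J1=1 J2=0
add link → L=5 J1=1 J2=0
P@4,2 dof=1 J1 → L=5 J1=2 J2=0
PS@2,3 dof=2 J2 → L=5 J1=2 J2=1
P@3,1 dof=1 J1 → L=5 J1=3 J2=1
C@3,4 dof=2 J2 → L=5 J1=3 J2=2
add link → L=6 J1=3 J2=2
R@5,1 dof=1 J1 → L=6 J1=4 J2=2
P@5,3 dof=1 J1 → L=6 J1=5 J2=2
R@0,2 dof=1 J1 → L=6 J1=6 J2=2
R@5,4 dof=1 J1 → L=6 J1=7 J2=2
P@5,2 dof=1 J1 → L=6 J1=8 J2=2
M=3(L−1)−2J1−J2=3·5−2·8−2=-3

M = -3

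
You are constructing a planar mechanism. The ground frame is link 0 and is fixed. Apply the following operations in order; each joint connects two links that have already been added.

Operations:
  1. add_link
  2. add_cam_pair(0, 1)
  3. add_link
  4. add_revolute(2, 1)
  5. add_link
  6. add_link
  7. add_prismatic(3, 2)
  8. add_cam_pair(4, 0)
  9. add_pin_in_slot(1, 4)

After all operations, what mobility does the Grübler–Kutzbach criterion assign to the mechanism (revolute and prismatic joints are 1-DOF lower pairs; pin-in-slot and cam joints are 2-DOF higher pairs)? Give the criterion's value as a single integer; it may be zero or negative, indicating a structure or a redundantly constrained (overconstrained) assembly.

M = 5

ground; <1,0,0>
#1 <2,0,0>
C:0↔1 J2 <2,0,1>
#2 <3,0,1>
R:2↔1 J1 <3,1,1>
#3 <4,1,1>
#4 <5,1,1>
P:3↔2 J1 <5,2,1>
C:4↔0 J2 <5,2,2>
PS:1↔4 J2 <5,2,3>
3×4 − 2×2 − 1×3 = 5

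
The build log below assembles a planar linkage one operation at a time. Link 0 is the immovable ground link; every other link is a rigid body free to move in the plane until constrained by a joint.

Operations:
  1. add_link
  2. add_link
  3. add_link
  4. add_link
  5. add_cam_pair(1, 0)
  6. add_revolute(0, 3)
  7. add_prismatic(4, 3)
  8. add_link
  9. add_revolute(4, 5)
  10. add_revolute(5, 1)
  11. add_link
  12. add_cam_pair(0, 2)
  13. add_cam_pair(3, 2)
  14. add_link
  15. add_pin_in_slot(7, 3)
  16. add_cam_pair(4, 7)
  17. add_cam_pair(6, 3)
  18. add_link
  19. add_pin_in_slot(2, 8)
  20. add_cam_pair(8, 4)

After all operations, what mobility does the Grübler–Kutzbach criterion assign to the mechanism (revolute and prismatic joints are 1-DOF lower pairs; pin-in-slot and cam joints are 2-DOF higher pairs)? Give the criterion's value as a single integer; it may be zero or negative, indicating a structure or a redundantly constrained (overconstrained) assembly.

M = 8

[1;0;0] (link 0 is ground)
L+ [2;0;0]
L+ [3;0;0]
L+ [4;0;0]
L+ [5;0;0]
C(1,0)∈J2 [5;0;1]
R(0,3)∈J1 [5;1;1]
P(4,3)∈J1 [5;2;1]
L+ [6;2;1]
R(4,5)∈J1 [6;3;1]
R(5,1)∈J1 [6;4;1]
L+ [7;4;1]
C(0,2)∈J2 [7;4;2]
C(3,2)∈J2 [7;4;3]
L+ [8;4;3]
PS(7,3)∈J2 [8;4;4]
C(4,7)∈J2 [8;4;5]
C(6,3)∈J2 [8;4;6]
L+ [9;4;6]
PS(2,8)∈J2 [9;4;7]
C(8,4)∈J2 [9;4;8]
mobility = 24 − 8 − 8 = 8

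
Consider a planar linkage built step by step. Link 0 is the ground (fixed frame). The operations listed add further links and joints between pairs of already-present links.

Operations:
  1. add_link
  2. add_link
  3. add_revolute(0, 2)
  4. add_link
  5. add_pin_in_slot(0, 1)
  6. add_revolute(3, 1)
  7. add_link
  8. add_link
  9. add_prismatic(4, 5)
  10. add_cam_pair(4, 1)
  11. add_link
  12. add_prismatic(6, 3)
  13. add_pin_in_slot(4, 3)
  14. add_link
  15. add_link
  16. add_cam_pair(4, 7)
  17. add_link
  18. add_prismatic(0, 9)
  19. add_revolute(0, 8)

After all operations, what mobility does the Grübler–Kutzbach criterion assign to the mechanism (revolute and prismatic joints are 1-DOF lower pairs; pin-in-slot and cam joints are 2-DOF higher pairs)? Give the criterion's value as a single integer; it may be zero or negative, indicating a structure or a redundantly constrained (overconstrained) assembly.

M = 11

ground; <1,0,0>
#1 <2,0,0>
#2 <3,0,0>
R:0↔2 J1 <3,1,0>
#3 <4,1,0>
PS:0↔1 J2 <4,1,1>
R:3↔1 J1 <4,2,1>
#4 <5,2,1>
#5 <6,2,1>
P:4↔5 J1 <6,3,1>
C:4↔1 J2 <6,3,2>
#6 <7,3,2>
P:6↔3 J1 <7,4,2>
PS:4↔3 J2 <7,4,3>
#7 <8,4,3>
#8 <9,4,3>
C:4↔7 J2 <9,4,4>
#9 <10,4,4>
P:0↔9 J1 <10,5,4>
R:0↔8 J1 <10,6,4>
3×9 − 2×6 − 1×4 = 11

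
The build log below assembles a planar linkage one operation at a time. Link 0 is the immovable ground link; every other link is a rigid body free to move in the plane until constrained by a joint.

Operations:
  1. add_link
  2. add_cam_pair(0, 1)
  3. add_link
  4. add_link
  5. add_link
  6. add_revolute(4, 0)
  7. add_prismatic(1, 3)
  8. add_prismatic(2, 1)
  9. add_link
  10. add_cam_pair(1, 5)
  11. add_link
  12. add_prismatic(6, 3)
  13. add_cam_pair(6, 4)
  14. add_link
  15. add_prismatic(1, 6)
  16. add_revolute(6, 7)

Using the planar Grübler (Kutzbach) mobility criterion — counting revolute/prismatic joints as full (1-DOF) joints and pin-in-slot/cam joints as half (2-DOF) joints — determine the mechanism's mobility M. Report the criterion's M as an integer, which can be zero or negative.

L=1 J1=0 J2=0
add link → L=2 J1=0 J2=0
C@0,1 dof=2 J2 → L=2 J1=0 J2=1
add link → L=3 J1=0 J2=1
add link → L=4 J1=0 J2=1
add link → L=5 J1=0 J2=1
R@4,0 dof=1 J1 → L=5 J1=1 J2=1
P@1,3 dof=1 J1 → L=5 J1=2 J2=1
P@2,1 dof=1 J1 → L=5 J1=3 J2=1
add link → L=6 J1=3 J2=1
C@1,5 dof=2 J2 → L=6 J1=3 J2=2
add link → L=7 J1=3 J2=2
P@6,3 dof=1 J1 → L=7 J1=4 J2=2
C@6,4 dof=2 J2 → L=7 J1=4 J2=3
add link → L=8 J1=4 J2=3
P@1,6 dof=1 J1 → L=8 J1=5 J2=3
R@6,7 dof=1 J1 → L=8 J1=6 J2=3
M=3(L−1)−2J1−J2=3·7−2·6−3=6

M = 6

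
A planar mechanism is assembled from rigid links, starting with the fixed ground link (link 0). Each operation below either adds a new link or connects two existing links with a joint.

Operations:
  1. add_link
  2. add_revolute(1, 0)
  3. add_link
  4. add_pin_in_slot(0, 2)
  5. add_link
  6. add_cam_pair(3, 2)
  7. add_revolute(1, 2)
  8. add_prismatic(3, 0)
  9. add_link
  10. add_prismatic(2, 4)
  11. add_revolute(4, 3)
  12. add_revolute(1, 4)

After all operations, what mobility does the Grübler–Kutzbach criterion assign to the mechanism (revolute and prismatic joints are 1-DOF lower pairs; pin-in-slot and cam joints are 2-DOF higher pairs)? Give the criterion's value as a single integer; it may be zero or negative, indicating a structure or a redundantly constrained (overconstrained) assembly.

ground; <1,0,0>
#1 <2,0,0>
R:1↔0 J1 <2,1,0>
#2 <3,1,0>
PS:0↔2 J2 <3,1,1>
#3 <4,1,1>
C:3↔2 J2 <4,1,2>
R:1↔2 J1 <4,2,2>
P:3↔0 J1 <4,3,2>
#4 <5,3,2>
P:2↔4 J1 <5,4,2>
R:4↔3 J1 <5,5,2>
R:1↔4 J1 <5,6,2>
3×4 − 2×6 − 1×2 = -2

M = -2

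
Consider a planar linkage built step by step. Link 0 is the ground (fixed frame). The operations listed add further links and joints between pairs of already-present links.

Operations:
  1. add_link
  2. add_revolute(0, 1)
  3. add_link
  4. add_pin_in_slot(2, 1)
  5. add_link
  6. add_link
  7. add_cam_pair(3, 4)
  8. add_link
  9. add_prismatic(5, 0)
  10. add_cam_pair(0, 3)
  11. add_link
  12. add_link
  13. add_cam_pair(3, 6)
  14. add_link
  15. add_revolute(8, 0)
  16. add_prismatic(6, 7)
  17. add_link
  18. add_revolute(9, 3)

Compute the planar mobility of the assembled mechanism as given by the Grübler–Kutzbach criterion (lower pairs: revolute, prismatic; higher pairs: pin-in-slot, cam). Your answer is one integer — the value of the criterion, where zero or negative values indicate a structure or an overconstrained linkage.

M = 13

ground; <1,0,0>
#1 <2,0,0>
R:0↔1 J1 <2,1,0>
#2 <3,1,0>
PS:2↔1 J2 <3,1,1>
#3 <4,1,1>
#4 <5,1,1>
C:3↔4 J2 <5,1,2>
#5 <6,1,2>
P:5↔0 J1 <6,2,2>
C:0↔3 J2 <6,2,3>
#6 <7,2,3>
#7 <8,2,3>
C:3↔6 J2 <8,2,4>
#8 <9,2,4>
R:8↔0 J1 <9,3,4>
P:6↔7 J1 <9,4,4>
#9 <10,4,4>
R:9↔3 J1 <10,5,4>
3×9 − 2×5 − 1×4 = 13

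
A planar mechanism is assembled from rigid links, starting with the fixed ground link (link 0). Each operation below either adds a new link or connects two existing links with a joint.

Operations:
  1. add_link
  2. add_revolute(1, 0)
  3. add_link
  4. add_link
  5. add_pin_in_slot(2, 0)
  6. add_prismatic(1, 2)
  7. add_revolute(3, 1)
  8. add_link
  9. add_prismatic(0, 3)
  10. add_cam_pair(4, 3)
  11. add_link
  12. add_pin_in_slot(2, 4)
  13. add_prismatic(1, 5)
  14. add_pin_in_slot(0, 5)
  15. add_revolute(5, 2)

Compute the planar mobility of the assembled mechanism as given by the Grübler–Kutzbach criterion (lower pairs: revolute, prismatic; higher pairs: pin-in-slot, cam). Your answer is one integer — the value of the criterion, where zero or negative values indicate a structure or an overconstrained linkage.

M = -1

(L,J1,J2)=(1,0,0); link0 fixed
link1: (2,0,0)
R 1-0 [J1]: (2,1,0)
link2: (3,1,0)
link3: (4,1,0)
PS 2-0 [J2]: (4,1,1)
P 1-2 [J1]: (4,2,1)
R 3-1 [J1]: (4,3,1)
link4: (5,3,1)
P 0-3 [J1]: (5,4,1)
C 4-3 [J2]: (5,4,2)
link5: (6,4,2)
PS 2-4 [J2]: (6,4,3)
P 1-5 [J1]: (6,5,3)
PS 0-5 [J2]: (6,5,4)
R 5-2 [J1]: (6,6,4)
Grübler: 3·5 − 2·6 − 4 = -1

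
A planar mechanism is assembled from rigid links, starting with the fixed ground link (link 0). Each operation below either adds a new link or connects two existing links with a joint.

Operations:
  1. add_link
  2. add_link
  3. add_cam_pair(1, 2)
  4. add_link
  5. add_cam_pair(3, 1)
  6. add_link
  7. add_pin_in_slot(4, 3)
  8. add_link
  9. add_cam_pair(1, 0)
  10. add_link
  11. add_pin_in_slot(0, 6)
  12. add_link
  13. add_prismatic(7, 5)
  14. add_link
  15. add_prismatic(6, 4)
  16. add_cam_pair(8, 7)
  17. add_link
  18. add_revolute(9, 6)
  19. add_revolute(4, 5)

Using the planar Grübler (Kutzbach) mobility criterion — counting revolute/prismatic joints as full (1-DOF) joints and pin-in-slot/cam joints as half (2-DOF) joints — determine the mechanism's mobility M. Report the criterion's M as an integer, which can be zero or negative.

M = 13

[1;0;0] (link 0 is ground)
L+ [2;0;0]
L+ [3;0;0]
C(1,2)∈J2 [3;0;1]
L+ [4;0;1]
C(3,1)∈J2 [4;0;2]
L+ [5;0;2]
PS(4,3)∈J2 [5;0;3]
L+ [6;0;3]
C(1,0)∈J2 [6;0;4]
L+ [7;0;4]
PS(0,6)∈J2 [7;0;5]
L+ [8;0;5]
P(7,5)∈J1 [8;1;5]
L+ [9;1;5]
P(6,4)∈J1 [9;2;5]
C(8,7)∈J2 [9;2;6]
L+ [10;2;6]
R(9,6)∈J1 [10;3;6]
R(4,5)∈J1 [10;4;6]
mobility = 27 − 8 − 6 = 13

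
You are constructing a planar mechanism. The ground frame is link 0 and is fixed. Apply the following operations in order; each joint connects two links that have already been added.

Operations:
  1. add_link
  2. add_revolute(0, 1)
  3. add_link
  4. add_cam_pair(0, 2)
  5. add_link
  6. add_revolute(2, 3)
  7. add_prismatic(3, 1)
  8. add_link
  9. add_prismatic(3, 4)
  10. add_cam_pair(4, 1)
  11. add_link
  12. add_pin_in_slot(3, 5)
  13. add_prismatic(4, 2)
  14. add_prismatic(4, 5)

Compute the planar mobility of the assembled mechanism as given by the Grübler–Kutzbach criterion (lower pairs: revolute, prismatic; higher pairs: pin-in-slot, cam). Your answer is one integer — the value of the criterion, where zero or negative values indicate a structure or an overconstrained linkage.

M = 0

link 0 = ground. State L|J1|J2 = 1|0|0
+link1  2|0|0
R(0,1) f=1→J1  2|1|0
+link2  3|1|0
C(0,2) f=2→J2  3|1|1
+link3  4|1|1
R(2,3) f=1→J1  4|2|1
P(3,1) f=1→J1  4|3|1
+link4  5|3|1
P(3,4) f=1→J1  5|4|1
C(4,1) f=2→J2  5|4|2
+link5  6|4|2
PS(3,5) f=2→J2  6|4|3
P(4,2) f=1→J1  6|5|3
P(4,5) f=1→J1  6|6|3
M = 3(6−1)−2·6−3 = 15−12−3 = 0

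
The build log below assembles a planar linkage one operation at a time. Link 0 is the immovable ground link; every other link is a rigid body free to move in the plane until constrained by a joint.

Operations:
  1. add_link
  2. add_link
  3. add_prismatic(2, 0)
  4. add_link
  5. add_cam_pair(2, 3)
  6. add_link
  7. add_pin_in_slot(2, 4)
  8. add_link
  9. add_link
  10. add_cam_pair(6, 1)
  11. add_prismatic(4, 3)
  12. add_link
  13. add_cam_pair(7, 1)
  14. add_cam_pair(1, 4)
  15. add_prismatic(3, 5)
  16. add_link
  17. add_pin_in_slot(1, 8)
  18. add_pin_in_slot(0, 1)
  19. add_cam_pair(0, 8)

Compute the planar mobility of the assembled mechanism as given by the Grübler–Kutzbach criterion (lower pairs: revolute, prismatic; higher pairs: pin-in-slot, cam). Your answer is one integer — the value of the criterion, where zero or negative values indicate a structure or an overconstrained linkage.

ground; <1,0,0>
#1 <2,0,0>
#2 <3,0,0>
P:2↔0 J1 <3,1,0>
#3 <4,1,0>
C:2↔3 J2 <4,1,1>
#4 <5,1,1>
PS:2↔4 J2 <5,1,2>
#5 <6,1,2>
#6 <7,1,2>
C:6↔1 J2 <7,1,3>
P:4↔3 J1 <7,2,3>
#7 <8,2,3>
C:7↔1 J2 <8,2,4>
C:1↔4 J2 <8,2,5>
P:3↔5 J1 <8,3,5>
#8 <9,3,5>
PS:1↔8 J2 <9,3,6>
PS:0↔1 J2 <9,3,7>
C:0↔8 J2 <9,3,8>
3×8 − 2×3 − 1×8 = 10

M = 10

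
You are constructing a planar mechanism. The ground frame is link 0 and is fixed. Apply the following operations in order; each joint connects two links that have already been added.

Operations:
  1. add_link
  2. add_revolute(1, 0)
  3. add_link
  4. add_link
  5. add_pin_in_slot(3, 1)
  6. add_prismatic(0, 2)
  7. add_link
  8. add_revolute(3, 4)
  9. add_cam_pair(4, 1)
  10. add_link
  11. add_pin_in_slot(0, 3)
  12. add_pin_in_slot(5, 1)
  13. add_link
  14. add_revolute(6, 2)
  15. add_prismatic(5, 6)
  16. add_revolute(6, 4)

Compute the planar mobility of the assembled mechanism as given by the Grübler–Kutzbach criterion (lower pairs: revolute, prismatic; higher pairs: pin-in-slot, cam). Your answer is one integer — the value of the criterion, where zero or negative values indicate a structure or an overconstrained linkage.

ground; <1,0,0>
#1 <2,0,0>
R:1↔0 J1 <2,1,0>
#2 <3,1,0>
#3 <4,1,0>
PS:3↔1 J2 <4,1,1>
P:0↔2 J1 <4,2,1>
#4 <5,2,1>
R:3↔4 J1 <5,3,1>
C:4↔1 J2 <5,3,2>
#5 <6,3,2>
PS:0↔3 J2 <6,3,3>
PS:5↔1 J2 <6,3,4>
#6 <7,3,4>
R:6↔2 J1 <7,4,4>
P:5↔6 J1 <7,5,4>
R:6↔4 J1 <7,6,4>
3×6 − 2×6 − 1×4 = 2

M = 2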